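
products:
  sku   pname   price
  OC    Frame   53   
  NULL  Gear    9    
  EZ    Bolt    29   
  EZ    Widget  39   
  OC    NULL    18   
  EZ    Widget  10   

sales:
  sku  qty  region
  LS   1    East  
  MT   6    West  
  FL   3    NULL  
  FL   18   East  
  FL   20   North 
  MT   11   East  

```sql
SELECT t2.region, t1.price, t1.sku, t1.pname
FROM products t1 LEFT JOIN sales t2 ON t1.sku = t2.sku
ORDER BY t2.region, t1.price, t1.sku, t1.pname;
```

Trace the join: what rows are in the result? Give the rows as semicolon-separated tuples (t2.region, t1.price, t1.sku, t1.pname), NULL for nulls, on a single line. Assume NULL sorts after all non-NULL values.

(NULL, 9, NULL, Gear); (NULL, 10, EZ, Widget); (NULL, 18, OC, NULL); (NULL, 29, EZ, Bolt); (NULL, 39, EZ, Widget); (NULL, 53, OC, Frame)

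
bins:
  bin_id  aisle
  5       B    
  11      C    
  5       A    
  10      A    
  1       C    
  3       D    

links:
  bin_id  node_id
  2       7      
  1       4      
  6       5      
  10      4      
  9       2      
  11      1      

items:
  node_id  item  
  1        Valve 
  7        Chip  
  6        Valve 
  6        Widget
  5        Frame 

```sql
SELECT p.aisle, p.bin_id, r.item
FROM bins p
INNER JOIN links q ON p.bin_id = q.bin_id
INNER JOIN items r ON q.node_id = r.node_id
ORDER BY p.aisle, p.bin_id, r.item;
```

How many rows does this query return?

1

Joins associate left-to-right: bins INNER JOIN links on bin_id gives 3 intermediate row(s).
Then INNER JOIN `items r` on node_id: keep only rows whose q.node_id appears in r.
Result: 1 row(s).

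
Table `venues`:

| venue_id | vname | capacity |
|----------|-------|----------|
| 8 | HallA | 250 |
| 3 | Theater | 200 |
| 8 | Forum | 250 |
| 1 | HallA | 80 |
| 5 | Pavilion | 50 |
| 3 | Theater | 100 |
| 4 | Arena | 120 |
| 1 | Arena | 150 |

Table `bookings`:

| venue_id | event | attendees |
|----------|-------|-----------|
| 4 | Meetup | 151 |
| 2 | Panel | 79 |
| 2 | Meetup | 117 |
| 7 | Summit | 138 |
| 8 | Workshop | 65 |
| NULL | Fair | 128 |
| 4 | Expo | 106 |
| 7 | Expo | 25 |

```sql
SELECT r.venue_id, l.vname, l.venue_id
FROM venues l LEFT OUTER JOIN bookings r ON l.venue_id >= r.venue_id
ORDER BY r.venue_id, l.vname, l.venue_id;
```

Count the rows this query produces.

28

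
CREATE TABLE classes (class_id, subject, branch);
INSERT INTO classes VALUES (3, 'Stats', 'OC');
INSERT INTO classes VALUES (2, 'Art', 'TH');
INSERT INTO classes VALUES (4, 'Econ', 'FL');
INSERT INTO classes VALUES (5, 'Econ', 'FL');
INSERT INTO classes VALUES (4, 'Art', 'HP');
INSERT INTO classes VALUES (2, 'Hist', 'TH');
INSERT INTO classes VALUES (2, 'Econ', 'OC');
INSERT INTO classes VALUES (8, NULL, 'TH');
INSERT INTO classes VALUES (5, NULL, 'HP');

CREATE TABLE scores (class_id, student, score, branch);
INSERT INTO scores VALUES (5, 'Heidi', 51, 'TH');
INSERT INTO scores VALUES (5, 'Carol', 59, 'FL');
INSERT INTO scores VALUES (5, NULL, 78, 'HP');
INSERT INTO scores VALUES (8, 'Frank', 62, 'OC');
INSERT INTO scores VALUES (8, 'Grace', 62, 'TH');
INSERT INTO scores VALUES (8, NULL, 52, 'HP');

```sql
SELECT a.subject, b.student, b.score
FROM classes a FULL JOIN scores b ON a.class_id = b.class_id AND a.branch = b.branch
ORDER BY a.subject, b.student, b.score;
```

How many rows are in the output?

12

FULL OUTER JOIN keeps every row from both sides; unmatched rows get NULL for the other side's columns.
Matching on a.class_id = b.class_id AND a.branch = b.branch.
- a (class_id=3, branch=OC) has no partner → padded with NULL.
- a (class_id=2, branch=TH) has no partner → padded with NULL.
- a (class_id=4, branch=FL) has no partner → padded with NULL.
- a (class_id=5, branch=FL) pairs with 1 row(s) of b.
- a (class_id=4, branch=HP) has no partner → padded with NULL.
- a (class_id=2, branch=TH) has no partner → padded with NULL.
- a (class_id=2, branch=OC) has no partner → padded with NULL.
- a (class_id=8, branch=TH) pairs with 1 row(s) of b.
- a (class_id=5, branch=HP) pairs with 1 row(s) of b.
- 3 b row(s) had no a match → kept, a columns NULL.
Total: 3 matched + 9 padded = 12 rows.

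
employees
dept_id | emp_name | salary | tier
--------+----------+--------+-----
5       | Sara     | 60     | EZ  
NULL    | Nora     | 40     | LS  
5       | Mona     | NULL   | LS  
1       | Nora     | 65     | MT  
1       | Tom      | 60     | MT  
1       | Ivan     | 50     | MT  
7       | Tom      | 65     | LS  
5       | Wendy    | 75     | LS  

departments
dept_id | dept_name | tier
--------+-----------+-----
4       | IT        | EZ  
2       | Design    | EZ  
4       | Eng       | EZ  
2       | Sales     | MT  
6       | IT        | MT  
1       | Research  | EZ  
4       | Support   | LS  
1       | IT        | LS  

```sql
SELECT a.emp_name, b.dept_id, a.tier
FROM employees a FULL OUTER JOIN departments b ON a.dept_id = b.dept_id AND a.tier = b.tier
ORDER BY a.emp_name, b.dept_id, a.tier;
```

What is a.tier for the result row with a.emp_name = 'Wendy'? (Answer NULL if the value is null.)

LS

FULL OUTER JOIN keeps every row from both sides; unmatched rows get NULL for the other side's columns.
Matching on a.dept_id = b.dept_id AND a.tier = b.tier. A NULL in a compared column never satisfies the condition.
Matched pairs: 0; unmatched a rows kept: 8; unmatched b rows kept: 8.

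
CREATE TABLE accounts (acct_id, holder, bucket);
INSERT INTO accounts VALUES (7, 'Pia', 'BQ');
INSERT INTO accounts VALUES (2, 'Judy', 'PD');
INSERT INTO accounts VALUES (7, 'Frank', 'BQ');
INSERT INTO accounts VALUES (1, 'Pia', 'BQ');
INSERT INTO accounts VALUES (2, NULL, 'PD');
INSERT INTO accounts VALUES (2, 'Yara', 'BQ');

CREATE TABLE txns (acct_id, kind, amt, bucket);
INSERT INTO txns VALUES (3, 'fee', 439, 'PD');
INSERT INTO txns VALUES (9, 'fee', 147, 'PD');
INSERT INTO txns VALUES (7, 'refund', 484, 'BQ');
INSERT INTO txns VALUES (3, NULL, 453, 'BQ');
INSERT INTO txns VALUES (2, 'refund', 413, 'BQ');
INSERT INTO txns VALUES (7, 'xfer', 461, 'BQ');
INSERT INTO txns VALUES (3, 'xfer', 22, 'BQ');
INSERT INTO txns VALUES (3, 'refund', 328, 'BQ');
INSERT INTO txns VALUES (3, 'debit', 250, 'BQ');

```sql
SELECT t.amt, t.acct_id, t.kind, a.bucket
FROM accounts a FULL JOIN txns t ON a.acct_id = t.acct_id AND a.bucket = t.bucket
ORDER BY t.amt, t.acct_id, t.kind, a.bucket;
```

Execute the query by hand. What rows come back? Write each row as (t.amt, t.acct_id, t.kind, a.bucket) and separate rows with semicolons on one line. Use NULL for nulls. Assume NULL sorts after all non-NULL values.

(22, 3, xfer, NULL); (147, 9, fee, NULL); (250, 3, debit, NULL); (328, 3, refund, NULL); (413, 2, refund, BQ); (439, 3, fee, NULL); (453, 3, NULL, NULL); (461, 7, xfer, BQ); (461, 7, xfer, BQ); (484, 7, refund, BQ); (484, 7, refund, BQ); (NULL, NULL, NULL, BQ); (NULL, NULL, NULL, PD); (NULL, NULL, NULL, PD)

FULL OUTER JOIN keeps every row from both sides; unmatched rows get NULL for the other side's columns.
Matching on a.acct_id = t.acct_id AND a.bucket = t.bucket.
Matched pairs: 5; unmatched a rows kept: 3; unmatched t rows kept: 6.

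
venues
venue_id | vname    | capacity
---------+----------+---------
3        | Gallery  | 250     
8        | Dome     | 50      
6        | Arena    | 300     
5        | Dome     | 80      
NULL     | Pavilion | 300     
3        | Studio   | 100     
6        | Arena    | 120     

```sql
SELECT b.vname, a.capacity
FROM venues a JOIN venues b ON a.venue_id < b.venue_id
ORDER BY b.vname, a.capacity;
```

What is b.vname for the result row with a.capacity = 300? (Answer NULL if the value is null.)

INNER JOIN keeps only pairs where the ON condition holds.
Matching on a.venue_id < b.venue_id. A NULL in a compared column never satisfies the condition.
Matched pairs: 13.

Dome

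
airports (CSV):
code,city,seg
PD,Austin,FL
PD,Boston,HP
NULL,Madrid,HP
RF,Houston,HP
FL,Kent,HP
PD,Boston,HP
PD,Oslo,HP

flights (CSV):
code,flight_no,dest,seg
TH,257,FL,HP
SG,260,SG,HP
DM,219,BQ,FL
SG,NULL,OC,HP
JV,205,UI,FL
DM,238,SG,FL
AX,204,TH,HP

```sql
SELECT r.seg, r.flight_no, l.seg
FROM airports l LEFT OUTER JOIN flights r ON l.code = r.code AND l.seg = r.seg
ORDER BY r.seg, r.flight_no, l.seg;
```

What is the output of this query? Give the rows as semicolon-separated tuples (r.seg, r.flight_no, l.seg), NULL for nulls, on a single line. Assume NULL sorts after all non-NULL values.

(NULL, NULL, FL); (NULL, NULL, HP); (NULL, NULL, HP); (NULL, NULL, HP); (NULL, NULL, HP); (NULL, NULL, HP); (NULL, NULL, HP)

LEFT JOIN keeps every row from `airports`; unmatched rows get NULL for `flights`'s columns.
Matching on l.code = r.code AND l.seg = r.seg. A NULL in a compared column never satisfies the condition.
Matched pairs: 0; unmatched l rows kept: 7.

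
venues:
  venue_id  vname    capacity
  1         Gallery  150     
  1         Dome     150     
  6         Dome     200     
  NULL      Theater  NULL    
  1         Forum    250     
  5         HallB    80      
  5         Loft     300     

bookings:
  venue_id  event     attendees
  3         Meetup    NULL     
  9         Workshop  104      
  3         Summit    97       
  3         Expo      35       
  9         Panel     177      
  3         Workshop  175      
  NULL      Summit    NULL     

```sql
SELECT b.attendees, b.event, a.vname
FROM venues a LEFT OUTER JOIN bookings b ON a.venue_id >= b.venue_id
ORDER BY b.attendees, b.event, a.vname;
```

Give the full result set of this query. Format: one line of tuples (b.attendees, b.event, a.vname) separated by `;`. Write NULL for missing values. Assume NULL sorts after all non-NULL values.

(35, Expo, Dome); (35, Expo, HallB); (35, Expo, Loft); (97, Summit, Dome); (97, Summit, HallB); (97, Summit, Loft); (175, Workshop, Dome); (175, Workshop, HallB); (175, Workshop, Loft); (NULL, Meetup, Dome); (NULL, Meetup, HallB); (NULL, Meetup, Loft); (NULL, NULL, Dome); (NULL, NULL, Forum); (NULL, NULL, Gallery); (NULL, NULL, Theater)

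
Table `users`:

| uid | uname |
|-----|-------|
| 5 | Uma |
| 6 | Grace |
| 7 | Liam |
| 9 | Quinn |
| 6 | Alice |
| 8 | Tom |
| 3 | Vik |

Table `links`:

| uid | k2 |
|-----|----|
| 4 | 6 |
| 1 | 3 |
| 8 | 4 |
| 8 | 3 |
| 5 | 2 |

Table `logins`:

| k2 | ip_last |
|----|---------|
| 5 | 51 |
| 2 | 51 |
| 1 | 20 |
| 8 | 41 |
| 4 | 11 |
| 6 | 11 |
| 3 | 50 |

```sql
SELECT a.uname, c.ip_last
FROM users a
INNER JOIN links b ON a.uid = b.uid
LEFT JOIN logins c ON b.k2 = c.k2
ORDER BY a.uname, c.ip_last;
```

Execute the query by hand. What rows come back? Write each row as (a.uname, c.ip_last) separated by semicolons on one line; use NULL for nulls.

(Tom, 11); (Tom, 50); (Uma, 51)

Step 1 — a INNER JOIN b on uid → 3 row(s).
Then LEFT JOIN `logins c` on k2: each of those 3 rows is kept; rows whose b.k2 has no match in c get NULL for c's columns.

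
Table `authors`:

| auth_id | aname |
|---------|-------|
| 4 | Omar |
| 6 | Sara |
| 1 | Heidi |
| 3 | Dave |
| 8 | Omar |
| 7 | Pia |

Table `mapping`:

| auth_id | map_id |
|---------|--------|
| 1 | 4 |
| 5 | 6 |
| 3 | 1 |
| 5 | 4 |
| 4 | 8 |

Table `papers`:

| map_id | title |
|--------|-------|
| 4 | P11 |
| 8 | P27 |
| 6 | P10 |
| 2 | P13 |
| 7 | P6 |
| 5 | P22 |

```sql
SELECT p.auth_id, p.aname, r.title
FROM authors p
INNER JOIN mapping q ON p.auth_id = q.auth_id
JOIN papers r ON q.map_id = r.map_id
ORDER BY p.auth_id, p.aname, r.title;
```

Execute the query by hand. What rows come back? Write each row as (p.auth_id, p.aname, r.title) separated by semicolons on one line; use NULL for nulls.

(1, Heidi, P11); (4, Omar, P27)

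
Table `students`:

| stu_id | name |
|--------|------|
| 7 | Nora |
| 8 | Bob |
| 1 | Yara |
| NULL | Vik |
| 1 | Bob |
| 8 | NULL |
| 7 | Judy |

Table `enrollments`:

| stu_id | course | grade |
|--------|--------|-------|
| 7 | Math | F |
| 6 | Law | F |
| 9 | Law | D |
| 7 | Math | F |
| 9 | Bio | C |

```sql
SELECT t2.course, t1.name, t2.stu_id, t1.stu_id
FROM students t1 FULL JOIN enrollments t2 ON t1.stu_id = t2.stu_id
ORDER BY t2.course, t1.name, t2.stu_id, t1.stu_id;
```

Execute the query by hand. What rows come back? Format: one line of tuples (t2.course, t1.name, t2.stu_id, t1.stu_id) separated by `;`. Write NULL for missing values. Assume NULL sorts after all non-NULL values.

FULL OUTER JOIN keeps every row from both sides; unmatched rows get NULL for the other side's columns.
Matching on t1.stu_id = t2.stu_id. A NULL in a compared column never satisfies the condition.
Matched pairs: 4; unmatched t1 rows kept: 5; unmatched t2 rows kept: 3.

(Bio, NULL, 9, NULL); (Law, NULL, 6, NULL); (Law, NULL, 9, NULL); (Math, Judy, 7, 7); (Math, Judy, 7, 7); (Math, Nora, 7, 7); (Math, Nora, 7, 7); (NULL, Bob, NULL, 1); (NULL, Bob, NULL, 8); (NULL, Vik, NULL, NULL); (NULL, Yara, NULL, 1); (NULL, NULL, NULL, 8)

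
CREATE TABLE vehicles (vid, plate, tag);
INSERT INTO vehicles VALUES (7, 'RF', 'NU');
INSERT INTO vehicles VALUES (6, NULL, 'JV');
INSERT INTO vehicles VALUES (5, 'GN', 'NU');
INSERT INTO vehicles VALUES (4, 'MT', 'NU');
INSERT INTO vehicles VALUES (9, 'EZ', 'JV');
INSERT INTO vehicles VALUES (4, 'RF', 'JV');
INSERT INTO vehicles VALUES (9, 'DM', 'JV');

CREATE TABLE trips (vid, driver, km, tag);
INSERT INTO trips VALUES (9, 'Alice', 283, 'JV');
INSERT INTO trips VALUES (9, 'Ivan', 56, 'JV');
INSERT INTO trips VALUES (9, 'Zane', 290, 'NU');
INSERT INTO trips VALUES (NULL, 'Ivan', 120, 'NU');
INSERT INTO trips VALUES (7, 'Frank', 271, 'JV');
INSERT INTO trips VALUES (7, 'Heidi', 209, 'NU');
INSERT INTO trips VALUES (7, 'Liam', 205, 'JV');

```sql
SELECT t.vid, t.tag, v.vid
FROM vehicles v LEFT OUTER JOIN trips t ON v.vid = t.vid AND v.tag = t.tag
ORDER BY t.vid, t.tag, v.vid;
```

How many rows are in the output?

9

LEFT JOIN keeps every row from `vehicles`; unmatched rows get NULL for `trips`'s columns.
Matching on v.vid = t.vid AND v.tag = t.tag. A NULL in a compared column never satisfies the condition.
- vid=7, tag=NU: 1 matching t row(s), so 1 row(s) emitted.
- vid=6, tag=JV: no t row matches, row kept with t columns NULL.
- vid=5, tag=NU: no t row matches, row kept with t columns NULL.
- vid=4, tag=NU: no t row matches, row kept with t columns NULL.
- vid=9, tag=JV: 2 matching t row(s), so 2 row(s) emitted.
- vid=4, tag=JV: no t row matches, row kept with t columns NULL.
- vid=9, tag=JV: 2 matching t row(s), so 2 row(s) emitted.
Total: 5 matched + 4 padded = 9 rows.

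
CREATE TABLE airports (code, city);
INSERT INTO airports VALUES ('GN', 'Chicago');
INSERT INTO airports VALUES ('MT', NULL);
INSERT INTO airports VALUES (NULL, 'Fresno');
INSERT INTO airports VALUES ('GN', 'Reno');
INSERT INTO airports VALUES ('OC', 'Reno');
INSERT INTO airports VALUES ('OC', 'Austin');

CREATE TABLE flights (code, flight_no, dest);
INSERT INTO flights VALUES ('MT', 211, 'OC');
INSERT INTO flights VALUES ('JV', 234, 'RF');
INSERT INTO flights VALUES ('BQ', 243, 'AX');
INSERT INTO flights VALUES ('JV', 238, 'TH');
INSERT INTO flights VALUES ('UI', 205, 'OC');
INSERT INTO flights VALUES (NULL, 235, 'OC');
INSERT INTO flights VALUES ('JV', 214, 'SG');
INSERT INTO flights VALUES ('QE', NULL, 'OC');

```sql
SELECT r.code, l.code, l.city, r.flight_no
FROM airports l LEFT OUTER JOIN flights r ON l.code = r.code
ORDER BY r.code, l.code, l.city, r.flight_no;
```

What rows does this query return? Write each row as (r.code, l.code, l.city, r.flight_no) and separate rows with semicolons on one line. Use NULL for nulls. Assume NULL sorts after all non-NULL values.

LEFT JOIN keeps every row from `airports`; unmatched rows get NULL for `flights`'s columns.
Matching on l.code = r.code. A NULL in a compared column never satisfies the condition.
- l (code=GN) has no partner → padded with NULL.
- l (code=MT) pairs with 1 row(s) of r.
- l (code=NULL) has no partner → padded with NULL.
- l (code=GN) has no partner → padded with NULL.
- l (code=OC) has no partner → padded with NULL.
- l (code=OC) has no partner → padded with NULL.
After projecting and ordering:
r.code | l.code | l.city | r.flight_no
MT | MT | NULL | 211
NULL | GN | Chicago | NULL
NULL | GN | Reno | NULL
NULL | OC | Austin | NULL
NULL | OC | Reno | NULL
NULL | NULL | Fresno | NULL

(MT, MT, NULL, 211); (NULL, GN, Chicago, NULL); (NULL, GN, Reno, NULL); (NULL, OC, Austin, NULL); (NULL, OC, Reno, NULL); (NULL, NULL, Fresno, NULL)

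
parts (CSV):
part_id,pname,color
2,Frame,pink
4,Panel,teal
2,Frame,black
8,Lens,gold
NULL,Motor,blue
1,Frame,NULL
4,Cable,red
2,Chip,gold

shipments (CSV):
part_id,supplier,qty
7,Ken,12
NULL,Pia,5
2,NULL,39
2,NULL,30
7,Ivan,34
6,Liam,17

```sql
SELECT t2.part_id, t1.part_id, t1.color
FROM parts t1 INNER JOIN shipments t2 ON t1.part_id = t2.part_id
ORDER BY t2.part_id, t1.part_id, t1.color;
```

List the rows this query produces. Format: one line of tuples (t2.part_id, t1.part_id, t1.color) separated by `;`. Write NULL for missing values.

INNER JOIN keeps only pairs where the ON condition holds.
Matching on t1.part_id = t2.part_id. A NULL in a compared column never satisfies the condition.
Matched pairs: 6.

(2, 2, black); (2, 2, black); (2, 2, gold); (2, 2, gold); (2, 2, pink); (2, 2, pink)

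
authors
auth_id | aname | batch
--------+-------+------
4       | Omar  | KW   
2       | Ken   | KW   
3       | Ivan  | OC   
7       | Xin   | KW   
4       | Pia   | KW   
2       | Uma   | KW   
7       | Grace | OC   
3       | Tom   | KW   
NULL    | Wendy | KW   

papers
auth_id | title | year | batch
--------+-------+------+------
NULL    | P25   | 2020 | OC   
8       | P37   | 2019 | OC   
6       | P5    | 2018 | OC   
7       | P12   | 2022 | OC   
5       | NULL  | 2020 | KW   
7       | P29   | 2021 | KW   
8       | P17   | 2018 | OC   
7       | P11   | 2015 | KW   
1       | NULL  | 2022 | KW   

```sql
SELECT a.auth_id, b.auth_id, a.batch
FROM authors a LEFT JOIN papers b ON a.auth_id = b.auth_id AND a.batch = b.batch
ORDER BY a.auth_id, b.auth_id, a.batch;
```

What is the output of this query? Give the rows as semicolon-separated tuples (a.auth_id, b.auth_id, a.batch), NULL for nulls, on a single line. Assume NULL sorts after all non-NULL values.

LEFT JOIN keeps every row from `authors`; unmatched rows get NULL for `papers`'s columns.
Matching on a.auth_id = b.auth_id AND a.batch = b.batch. A NULL in a compared column never satisfies the condition.
- a[0] auth_id=4, batch=KW → no match; kept with NULLs on the b side.
- a[1] auth_id=2, batch=KW → no match; kept with NULLs on the b side.
- a[2] auth_id=3, batch=OC → no match; kept with NULLs on the b side.
- a[3] auth_id=7, batch=KW → 2 match(es) in b → 2 row(s).
- a[4] auth_id=4, batch=KW → no match; kept with NULLs on the b side.
- a[5] auth_id=2, batch=KW → no match; kept with NULLs on the b side.
- a[6] auth_id=7, batch=OC → 1 match(es) in b → 1 row(s).
- a[7] auth_id=3, batch=KW → no match; kept with NULLs on the b side.
- a[8] auth_id=NULL, batch=KW → no match; kept with NULLs on the b side.
After projecting and ordering:
a.auth_id | b.auth_id | a.batch
2 | NULL | KW
2 | NULL | KW
3 | NULL | KW
3 | NULL | OC
4 | NULL | KW
4 | NULL | KW
7 | 7 | KW
7 | 7 | KW
7 | 7 | OC
NULL | NULL | KW

(2, NULL, KW); (2, NULL, KW); (3, NULL, KW); (3, NULL, OC); (4, NULL, KW); (4, NULL, KW); (7, 7, KW); (7, 7, KW); (7, 7, OC); (NULL, NULL, KW)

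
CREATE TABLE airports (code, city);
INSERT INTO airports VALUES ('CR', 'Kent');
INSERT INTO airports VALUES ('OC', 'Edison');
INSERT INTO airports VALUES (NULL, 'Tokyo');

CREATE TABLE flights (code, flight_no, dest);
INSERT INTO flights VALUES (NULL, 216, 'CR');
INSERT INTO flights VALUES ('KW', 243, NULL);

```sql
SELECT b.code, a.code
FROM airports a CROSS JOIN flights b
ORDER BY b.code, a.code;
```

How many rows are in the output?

6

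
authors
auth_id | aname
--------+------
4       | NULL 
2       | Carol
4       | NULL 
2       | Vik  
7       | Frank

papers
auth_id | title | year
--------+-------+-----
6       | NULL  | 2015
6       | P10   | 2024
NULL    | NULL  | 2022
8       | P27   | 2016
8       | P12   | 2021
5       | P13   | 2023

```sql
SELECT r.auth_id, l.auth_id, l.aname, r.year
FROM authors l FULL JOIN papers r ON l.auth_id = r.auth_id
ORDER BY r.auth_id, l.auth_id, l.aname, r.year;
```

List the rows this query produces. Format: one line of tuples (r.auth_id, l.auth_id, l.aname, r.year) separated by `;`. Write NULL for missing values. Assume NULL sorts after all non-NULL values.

(5, NULL, NULL, 2023); (6, NULL, NULL, 2015); (6, NULL, NULL, 2024); (8, NULL, NULL, 2016); (8, NULL, NULL, 2021); (NULL, 2, Carol, NULL); (NULL, 2, Vik, NULL); (NULL, 4, NULL, NULL); (NULL, 4, NULL, NULL); (NULL, 7, Frank, NULL); (NULL, NULL, NULL, 2022)

FULL OUTER JOIN keeps every row from both sides; unmatched rows get NULL for the other side's columns.
Matching on l.auth_id = r.auth_id. A NULL in a compared column never satisfies the condition.
Matched pairs: 0; unmatched l rows kept: 5; unmatched r rows kept: 6.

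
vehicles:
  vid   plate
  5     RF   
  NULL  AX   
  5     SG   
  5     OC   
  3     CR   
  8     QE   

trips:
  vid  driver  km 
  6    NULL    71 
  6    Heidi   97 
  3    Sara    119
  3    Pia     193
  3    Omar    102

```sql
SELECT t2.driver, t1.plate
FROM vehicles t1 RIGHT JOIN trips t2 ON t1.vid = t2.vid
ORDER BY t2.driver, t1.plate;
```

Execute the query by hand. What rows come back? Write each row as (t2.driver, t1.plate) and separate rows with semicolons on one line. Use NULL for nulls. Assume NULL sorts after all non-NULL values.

RIGHT JOIN keeps every row from `trips`; unmatched rows get NULL for `vehicles`'s columns.
Matching on t1.vid = t2.vid. A NULL in a compared column never satisfies the condition.
Matched pairs: 3; unmatched t2 rows kept: 2.

(Heidi, NULL); (Omar, CR); (Pia, CR); (Sara, CR); (NULL, NULL)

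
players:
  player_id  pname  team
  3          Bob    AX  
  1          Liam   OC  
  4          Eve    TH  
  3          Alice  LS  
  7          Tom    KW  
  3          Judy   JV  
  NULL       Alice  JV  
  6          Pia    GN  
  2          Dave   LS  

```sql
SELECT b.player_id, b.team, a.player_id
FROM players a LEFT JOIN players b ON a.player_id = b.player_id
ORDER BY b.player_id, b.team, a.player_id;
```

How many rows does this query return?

15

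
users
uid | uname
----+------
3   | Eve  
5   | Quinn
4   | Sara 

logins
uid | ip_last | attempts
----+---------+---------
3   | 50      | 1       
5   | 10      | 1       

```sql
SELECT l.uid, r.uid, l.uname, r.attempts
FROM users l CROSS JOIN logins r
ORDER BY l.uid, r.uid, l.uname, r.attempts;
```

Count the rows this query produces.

6

CROSS JOIN pairs every row of `users` with every row of `logins`: 3 × 2 = 6 rows.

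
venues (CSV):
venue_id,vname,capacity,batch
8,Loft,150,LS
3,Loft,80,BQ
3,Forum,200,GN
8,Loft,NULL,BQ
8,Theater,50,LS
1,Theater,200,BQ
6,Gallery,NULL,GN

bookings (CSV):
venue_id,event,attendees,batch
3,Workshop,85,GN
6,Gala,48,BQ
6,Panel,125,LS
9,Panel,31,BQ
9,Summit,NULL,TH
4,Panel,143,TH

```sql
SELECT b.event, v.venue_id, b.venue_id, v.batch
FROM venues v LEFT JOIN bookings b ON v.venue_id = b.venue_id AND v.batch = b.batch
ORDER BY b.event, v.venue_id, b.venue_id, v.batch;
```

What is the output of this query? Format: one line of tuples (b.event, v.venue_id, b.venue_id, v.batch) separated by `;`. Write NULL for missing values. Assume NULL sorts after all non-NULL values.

LEFT JOIN keeps every row from `venues`; unmatched rows get NULL for `bookings`'s columns.
Matching on v.venue_id = b.venue_id AND v.batch = b.batch.
- v[0] venue_id=8, batch=LS → no match; kept with NULLs on the b side.
- v[1] venue_id=3, batch=BQ → no match; kept with NULLs on the b side.
- v[2] venue_id=3, batch=GN → 1 match(es) in b → 1 row(s).
- v[3] venue_id=8, batch=BQ → no match; kept with NULLs on the b side.
- v[4] venue_id=8, batch=LS → no match; kept with NULLs on the b side.
- v[5] venue_id=1, batch=BQ → no match; kept with NULLs on the b side.
- v[6] venue_id=6, batch=GN → no match; kept with NULLs on the b side.
After projecting and ordering:
b.event | v.venue_id | b.venue_id | v.batch
Workshop | 3 | 3 | GN
NULL | 1 | NULL | BQ
NULL | 3 | NULL | BQ
NULL | 6 | NULL | GN
NULL | 8 | NULL | BQ
NULL | 8 | NULL | LS
NULL | 8 | NULL | LS

(Workshop, 3, 3, GN); (NULL, 1, NULL, BQ); (NULL, 3, NULL, BQ); (NULL, 6, NULL, GN); (NULL, 8, NULL, BQ); (NULL, 8, NULL, LS); (NULL, 8, NULL, LS)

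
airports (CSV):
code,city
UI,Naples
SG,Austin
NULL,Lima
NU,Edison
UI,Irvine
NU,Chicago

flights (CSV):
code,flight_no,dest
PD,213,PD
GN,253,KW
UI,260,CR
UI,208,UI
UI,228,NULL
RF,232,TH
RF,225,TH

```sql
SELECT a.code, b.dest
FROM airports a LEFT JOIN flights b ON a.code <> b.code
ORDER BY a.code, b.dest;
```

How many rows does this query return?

LEFT JOIN keeps every row from `airports`; unmatched rows get NULL for `flights`'s columns.
Matching on a.code <> b.code. A NULL in a compared column never satisfies the condition.
- a row (code=UI): matches 4 b row(s) → 4 output row(s).
- a row (code=SG): matches 7 b row(s) → 7 output row(s).
- a row (code=NULL): no match → kept, b columns NULL.
- a row (code=NU): matches 7 b row(s) → 7 output row(s).
- a row (code=UI): matches 4 b row(s) → 4 output row(s).
- a row (code=NU): matches 7 b row(s) → 7 output row(s).
Total: 29 matched + 1 padded = 30 rows.

30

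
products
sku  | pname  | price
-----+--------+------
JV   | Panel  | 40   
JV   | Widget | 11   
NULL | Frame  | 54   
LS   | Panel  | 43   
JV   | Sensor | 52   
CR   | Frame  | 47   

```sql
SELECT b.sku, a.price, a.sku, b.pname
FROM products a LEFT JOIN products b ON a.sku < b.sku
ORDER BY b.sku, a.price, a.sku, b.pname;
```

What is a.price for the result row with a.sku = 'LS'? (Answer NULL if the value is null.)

43

LEFT JOIN keeps every row from `products a`; unmatched rows get NULL for `products b`'s columns.
Matching on a.sku < b.sku. A NULL in a compared column never satisfies the condition.
Matched pairs: 7; unmatched a rows kept: 2.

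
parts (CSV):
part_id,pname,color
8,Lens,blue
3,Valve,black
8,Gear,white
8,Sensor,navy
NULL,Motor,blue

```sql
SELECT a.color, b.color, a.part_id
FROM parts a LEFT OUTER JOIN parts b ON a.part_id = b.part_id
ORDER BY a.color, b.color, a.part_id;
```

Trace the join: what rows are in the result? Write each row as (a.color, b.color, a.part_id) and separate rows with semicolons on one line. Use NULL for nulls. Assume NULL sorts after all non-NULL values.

LEFT JOIN keeps every row from `parts a`; unmatched rows get NULL for `parts b`'s columns.
Matching on a.part_id = b.part_id. A NULL in a compared column never satisfies the condition.
Matched pairs: 10; unmatched a rows kept: 1.

(black, black, 3); (blue, blue, 8); (blue, navy, 8); (blue, white, 8); (blue, NULL, NULL); (navy, blue, 8); (navy, navy, 8); (navy, white, 8); (white, blue, 8); (white, navy, 8); (white, white, 8)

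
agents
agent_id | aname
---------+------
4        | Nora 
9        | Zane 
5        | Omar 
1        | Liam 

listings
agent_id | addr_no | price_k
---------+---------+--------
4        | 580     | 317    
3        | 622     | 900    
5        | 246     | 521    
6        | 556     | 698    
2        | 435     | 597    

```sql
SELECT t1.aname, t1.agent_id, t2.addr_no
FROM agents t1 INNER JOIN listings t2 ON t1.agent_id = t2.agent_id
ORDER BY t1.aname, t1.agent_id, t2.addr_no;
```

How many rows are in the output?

INNER JOIN keeps only pairs where the ON condition holds.
Matching on t1.agent_id = t2.agent_id.
- t1 (agent_id=4) pairs with 1 row(s) of t2.
- t1 (agent_id=9) has no partner → excluded.
- t1 (agent_id=5) pairs with 1 row(s) of t2.
- t1 (agent_id=1) has no partner → excluded.
Total: 2 rows.

2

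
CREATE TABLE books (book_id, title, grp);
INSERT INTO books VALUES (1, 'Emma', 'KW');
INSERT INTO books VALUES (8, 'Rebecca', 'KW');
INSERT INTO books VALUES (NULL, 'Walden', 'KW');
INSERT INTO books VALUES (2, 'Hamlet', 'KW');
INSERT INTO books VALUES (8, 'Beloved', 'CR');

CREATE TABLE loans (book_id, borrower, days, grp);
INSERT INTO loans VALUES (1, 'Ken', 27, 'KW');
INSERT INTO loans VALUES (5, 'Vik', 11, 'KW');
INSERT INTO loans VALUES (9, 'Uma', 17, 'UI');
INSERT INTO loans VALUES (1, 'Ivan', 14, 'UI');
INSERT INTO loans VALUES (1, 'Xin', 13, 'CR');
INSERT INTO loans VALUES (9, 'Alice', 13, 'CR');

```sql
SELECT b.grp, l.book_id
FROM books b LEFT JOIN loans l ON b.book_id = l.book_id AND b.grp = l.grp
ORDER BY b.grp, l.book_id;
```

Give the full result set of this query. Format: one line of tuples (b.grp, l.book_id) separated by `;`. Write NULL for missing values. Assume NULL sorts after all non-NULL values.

(CR, NULL); (KW, 1); (KW, NULL); (KW, NULL); (KW, NULL)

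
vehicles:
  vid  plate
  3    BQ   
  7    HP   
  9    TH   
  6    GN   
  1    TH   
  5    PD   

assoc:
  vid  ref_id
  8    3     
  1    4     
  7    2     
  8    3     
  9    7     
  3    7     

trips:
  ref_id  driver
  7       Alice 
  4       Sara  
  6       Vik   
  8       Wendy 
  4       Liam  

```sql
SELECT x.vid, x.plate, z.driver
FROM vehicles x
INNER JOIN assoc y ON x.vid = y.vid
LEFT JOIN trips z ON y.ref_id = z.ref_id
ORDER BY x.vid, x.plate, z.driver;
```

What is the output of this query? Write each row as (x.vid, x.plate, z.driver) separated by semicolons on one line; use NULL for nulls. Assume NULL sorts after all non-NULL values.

(1, TH, Liam); (1, TH, Sara); (3, BQ, Alice); (7, HP, NULL); (9, TH, Alice)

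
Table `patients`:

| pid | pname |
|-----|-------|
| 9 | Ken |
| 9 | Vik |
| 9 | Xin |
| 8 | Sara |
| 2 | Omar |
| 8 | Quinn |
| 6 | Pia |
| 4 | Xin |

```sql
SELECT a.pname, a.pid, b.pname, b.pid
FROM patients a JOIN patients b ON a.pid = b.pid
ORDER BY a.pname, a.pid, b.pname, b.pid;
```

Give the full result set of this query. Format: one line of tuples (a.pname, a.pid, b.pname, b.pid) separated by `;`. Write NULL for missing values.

(Ken, 9, Ken, 9); (Ken, 9, Vik, 9); (Ken, 9, Xin, 9); (Omar, 2, Omar, 2); (Pia, 6, Pia, 6); (Quinn, 8, Quinn, 8); (Quinn, 8, Sara, 8); (Sara, 8, Quinn, 8); (Sara, 8, Sara, 8); (Vik, 9, Ken, 9); (Vik, 9, Vik, 9); (Vik, 9, Xin, 9); (Xin, 4, Xin, 4); (Xin, 9, Ken, 9); (Xin, 9, Vik, 9); (Xin, 9, Xin, 9)

INNER JOIN keeps only pairs where the ON condition holds.
Matching on a.pid = b.pid.
Matched pairs: 16.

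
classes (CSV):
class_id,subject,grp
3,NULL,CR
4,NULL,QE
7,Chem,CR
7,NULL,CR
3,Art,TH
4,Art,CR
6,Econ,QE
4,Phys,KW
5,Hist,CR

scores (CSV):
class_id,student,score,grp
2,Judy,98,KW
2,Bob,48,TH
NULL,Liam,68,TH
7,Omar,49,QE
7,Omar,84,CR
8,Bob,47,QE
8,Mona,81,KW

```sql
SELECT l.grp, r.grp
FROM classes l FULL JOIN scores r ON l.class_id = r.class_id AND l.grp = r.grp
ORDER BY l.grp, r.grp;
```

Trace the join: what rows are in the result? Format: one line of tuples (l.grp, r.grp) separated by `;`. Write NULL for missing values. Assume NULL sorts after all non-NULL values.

(CR, CR); (CR, CR); (CR, NULL); (CR, NULL); (CR, NULL); (KW, NULL); (QE, NULL); (QE, NULL); (TH, NULL); (NULL, KW); (NULL, KW); (NULL, QE); (NULL, QE); (NULL, TH); (NULL, TH)

FULL OUTER JOIN keeps every row from both sides; unmatched rows get NULL for the other side's columns.
Matching on l.class_id = r.class_id AND l.grp = r.grp. A NULL in a compared column never satisfies the condition.
- l (class_id=3, grp=CR) has no partner → padded with NULL.
- l (class_id=4, grp=QE) has no partner → padded with NULL.
- l (class_id=7, grp=CR) pairs with 1 row(s) of r.
- l (class_id=7, grp=CR) pairs with 1 row(s) of r.
- l (class_id=3, grp=TH) has no partner → padded with NULL.
- l (class_id=4, grp=CR) has no partner → padded with NULL.
- l (class_id=6, grp=QE) has no partner → padded with NULL.
- l (class_id=4, grp=KW) has no partner → padded with NULL.
- l (class_id=5, grp=CR) has no partner → padded with NULL.
- 6 r row(s) had no l match → kept, l columns NULL.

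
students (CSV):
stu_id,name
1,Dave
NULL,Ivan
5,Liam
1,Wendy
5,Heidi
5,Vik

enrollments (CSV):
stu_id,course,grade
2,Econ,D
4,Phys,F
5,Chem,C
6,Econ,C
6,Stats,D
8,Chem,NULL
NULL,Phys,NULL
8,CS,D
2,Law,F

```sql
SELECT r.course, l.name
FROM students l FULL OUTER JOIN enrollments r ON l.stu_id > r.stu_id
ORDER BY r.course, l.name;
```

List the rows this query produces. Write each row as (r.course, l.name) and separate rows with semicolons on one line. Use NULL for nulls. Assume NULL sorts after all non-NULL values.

(CS, NULL); (Chem, NULL); (Chem, NULL); (Econ, Heidi); (Econ, Liam); (Econ, Vik); (Econ, NULL); (Law, Heidi); (Law, Liam); (Law, Vik); (Phys, Heidi); (Phys, Liam); (Phys, Vik); (Phys, NULL); (Stats, NULL); (NULL, Dave); (NULL, Ivan); (NULL, Wendy)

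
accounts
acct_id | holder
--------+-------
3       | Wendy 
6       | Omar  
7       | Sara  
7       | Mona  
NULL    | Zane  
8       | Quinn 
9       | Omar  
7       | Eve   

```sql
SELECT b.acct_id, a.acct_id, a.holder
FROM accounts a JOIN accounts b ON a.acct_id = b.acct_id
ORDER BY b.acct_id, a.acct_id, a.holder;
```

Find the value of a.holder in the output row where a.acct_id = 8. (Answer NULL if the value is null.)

Quinn

INNER JOIN keeps only pairs where the ON condition holds.
Matching on a.acct_id = b.acct_id. A NULL in a compared column never satisfies the condition.
Matched pairs: 13.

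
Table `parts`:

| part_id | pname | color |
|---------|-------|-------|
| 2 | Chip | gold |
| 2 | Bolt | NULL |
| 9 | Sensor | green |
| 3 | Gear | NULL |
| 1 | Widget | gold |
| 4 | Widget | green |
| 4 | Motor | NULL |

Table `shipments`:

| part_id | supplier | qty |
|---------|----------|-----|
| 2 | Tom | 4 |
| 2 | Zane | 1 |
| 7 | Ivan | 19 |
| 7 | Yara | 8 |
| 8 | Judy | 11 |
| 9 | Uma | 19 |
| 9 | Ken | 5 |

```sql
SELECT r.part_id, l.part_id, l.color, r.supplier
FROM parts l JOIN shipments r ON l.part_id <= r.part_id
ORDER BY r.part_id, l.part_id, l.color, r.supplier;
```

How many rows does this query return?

INNER JOIN keeps only pairs where the ON condition holds.
Matching on l.part_id <= r.part_id.
- l (part_id=2) pairs with 7 row(s) of r.
- l (part_id=2) pairs with 7 row(s) of r.
- l (part_id=9) pairs with 2 row(s) of r.
- l (part_id=3) pairs with 5 row(s) of r.
- l (part_id=1) pairs with 7 row(s) of r.
- l (part_id=4) pairs with 5 row(s) of r.
- l (part_id=4) pairs with 5 row(s) of r.
Total: 38 rows.

38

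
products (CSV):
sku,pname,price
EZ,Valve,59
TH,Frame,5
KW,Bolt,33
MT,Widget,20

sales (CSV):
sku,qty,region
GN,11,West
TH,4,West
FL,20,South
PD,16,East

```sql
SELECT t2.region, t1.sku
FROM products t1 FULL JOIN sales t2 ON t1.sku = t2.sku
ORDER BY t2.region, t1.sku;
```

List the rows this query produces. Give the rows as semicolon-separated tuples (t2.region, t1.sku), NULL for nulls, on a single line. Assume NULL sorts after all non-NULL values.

(East, NULL); (South, NULL); (West, TH); (West, NULL); (NULL, EZ); (NULL, KW); (NULL, MT)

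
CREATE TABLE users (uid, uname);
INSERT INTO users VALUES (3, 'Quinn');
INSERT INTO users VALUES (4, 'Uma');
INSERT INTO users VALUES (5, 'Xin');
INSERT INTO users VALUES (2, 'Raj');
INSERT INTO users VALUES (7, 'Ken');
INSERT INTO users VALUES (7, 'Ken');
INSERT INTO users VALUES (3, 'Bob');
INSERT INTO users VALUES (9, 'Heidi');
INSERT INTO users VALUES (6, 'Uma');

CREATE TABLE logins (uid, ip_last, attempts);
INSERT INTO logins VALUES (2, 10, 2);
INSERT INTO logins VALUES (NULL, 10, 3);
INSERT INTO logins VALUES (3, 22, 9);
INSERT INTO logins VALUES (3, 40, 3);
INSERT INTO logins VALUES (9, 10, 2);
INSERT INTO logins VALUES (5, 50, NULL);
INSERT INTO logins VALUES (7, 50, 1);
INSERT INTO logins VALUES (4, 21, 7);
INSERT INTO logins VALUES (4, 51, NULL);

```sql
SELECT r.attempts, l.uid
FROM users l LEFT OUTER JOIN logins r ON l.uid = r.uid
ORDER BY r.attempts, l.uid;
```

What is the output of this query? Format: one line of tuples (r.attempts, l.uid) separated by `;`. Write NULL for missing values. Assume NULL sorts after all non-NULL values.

(1, 7); (1, 7); (2, 2); (2, 9); (3, 3); (3, 3); (7, 4); (9, 3); (9, 3); (NULL, 4); (NULL, 5); (NULL, 6)

LEFT JOIN keeps every row from `users`; unmatched rows get NULL for `logins`'s columns.
Matching on l.uid = r.uid. A NULL in a compared column never satisfies the condition.
Matched pairs: 11; unmatched l rows kept: 1.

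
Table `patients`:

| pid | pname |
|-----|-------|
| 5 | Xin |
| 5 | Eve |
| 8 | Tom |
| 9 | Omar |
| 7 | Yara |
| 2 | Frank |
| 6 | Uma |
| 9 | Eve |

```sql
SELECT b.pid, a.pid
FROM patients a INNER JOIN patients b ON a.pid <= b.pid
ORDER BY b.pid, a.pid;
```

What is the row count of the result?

INNER JOIN keeps only pairs where the ON condition holds.
Matching on a.pid <= b.pid.
- a[0] pid=5 → 7 match(es) in b → 7 row(s).
- a[1] pid=5 → 7 match(es) in b → 7 row(s).
- a[2] pid=8 → 3 match(es) in b → 3 row(s).
- a[3] pid=9 → 2 match(es) in b → 2 row(s).
- a[4] pid=7 → 4 match(es) in b → 4 row(s).
- a[5] pid=2 → 8 match(es) in b → 8 row(s).
- a[6] pid=6 → 5 match(es) in b → 5 row(s).
- a[7] pid=9 → 2 match(es) in b → 2 row(s).
Total: 38 rows.

38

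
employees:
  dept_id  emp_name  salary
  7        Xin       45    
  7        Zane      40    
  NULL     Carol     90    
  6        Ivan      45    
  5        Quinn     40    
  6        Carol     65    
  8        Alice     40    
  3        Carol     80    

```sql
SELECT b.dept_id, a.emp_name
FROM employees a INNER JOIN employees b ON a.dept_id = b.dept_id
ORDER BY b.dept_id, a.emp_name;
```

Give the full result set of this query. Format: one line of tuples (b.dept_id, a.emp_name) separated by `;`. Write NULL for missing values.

(3, Carol); (5, Quinn); (6, Carol); (6, Carol); (6, Ivan); (6, Ivan); (7, Xin); (7, Xin); (7, Zane); (7, Zane); (8, Alice)

INNER JOIN keeps only pairs where the ON condition holds.
Matching on a.dept_id = b.dept_id. A NULL in a compared column never satisfies the condition.
Matched pairs: 11.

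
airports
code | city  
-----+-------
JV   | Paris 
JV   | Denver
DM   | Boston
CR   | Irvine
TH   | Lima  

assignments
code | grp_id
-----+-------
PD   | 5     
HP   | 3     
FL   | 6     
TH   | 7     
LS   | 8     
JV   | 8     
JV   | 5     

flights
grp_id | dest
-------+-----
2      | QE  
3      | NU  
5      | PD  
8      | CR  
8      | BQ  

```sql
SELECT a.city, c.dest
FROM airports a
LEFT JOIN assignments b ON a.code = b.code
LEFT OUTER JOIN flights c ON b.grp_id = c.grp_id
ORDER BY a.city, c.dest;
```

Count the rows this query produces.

9

Joins associate left-to-right: airports LEFT JOIN assignments on code gives 7 intermediate row(s).
Then LEFT JOIN `flights c` on grp_id: each of those 7 rows is kept; rows whose b.grp_id has no match in c get NULL for c's columns.
Result: 9 row(s).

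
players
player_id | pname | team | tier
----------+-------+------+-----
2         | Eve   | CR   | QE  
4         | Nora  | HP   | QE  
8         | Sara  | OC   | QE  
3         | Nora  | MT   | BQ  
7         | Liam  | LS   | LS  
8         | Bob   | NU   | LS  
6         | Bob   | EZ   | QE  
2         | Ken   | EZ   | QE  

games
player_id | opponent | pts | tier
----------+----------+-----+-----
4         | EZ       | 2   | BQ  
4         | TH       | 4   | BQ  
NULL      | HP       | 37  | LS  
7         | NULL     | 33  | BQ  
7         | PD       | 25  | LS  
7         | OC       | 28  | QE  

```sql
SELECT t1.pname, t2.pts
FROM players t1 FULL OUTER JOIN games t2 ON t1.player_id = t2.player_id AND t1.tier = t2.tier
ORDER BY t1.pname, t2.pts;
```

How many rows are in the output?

FULL OUTER JOIN keeps every row from both sides; unmatched rows get NULL for the other side's columns.
Matching on t1.player_id = t2.player_id AND t1.tier = t2.tier. A NULL in a compared column never satisfies the condition.
Matched pairs: 1; unmatched t1 rows kept: 7; unmatched t2 rows kept: 5.
Total: 1 matched + 12 padded = 13 rows.

13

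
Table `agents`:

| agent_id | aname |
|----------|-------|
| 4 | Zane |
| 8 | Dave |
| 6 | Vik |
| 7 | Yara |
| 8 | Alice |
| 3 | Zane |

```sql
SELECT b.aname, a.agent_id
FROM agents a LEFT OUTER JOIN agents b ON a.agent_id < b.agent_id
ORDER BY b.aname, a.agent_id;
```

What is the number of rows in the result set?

LEFT JOIN keeps every row from `agents a`; unmatched rows get NULL for `agents b`'s columns.
Matching on a.agent_id < b.agent_id.
- a[0] agent_id=4 → 4 match(es) in b → 4 row(s).
- a[1] agent_id=8 → no match; kept with NULLs on the b side.
- a[2] agent_id=6 → 3 match(es) in b → 3 row(s).
- a[3] agent_id=7 → 2 match(es) in b → 2 row(s).
- a[4] agent_id=8 → no match; kept with NULLs on the b side.
- a[5] agent_id=3 → 5 match(es) in b → 5 row(s).
Total: 14 matched + 2 padded = 16 rows.

16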